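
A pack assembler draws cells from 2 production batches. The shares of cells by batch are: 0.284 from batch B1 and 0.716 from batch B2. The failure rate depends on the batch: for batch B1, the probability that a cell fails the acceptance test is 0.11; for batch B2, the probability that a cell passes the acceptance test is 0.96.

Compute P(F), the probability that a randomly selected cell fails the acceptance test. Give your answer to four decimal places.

P(F|B2) = 1 − 0.96 = 0.04.
Summing over the partition,
P(F) = P(F|B1)·P(B1) + P(F|B2)·P(B2)
      = 0.11·0.284 + 0.04·0.716
      = 0.03124 + 0.02864 = 0.05988

P(F) ≈ 0.0599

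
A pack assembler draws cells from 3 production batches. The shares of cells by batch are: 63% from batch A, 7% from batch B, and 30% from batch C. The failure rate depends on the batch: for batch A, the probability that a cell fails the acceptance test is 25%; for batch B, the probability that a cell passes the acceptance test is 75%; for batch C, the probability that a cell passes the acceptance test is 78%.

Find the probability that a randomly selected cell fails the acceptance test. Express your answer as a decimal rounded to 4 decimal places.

P(F|B) = 1 − 0.75 = 0.25.
P(F|C) = 1 − 0.78 = 0.22.
P(F) = P(F|A)·P(A) + P(F|B)·P(B) + P(F|C)·P(C)
      = 0.25·0.63 + 0.25·0.07 + 0.22·0.3
      = 0.1575 + 0.0175 + 0.066 = 0.241

0.2410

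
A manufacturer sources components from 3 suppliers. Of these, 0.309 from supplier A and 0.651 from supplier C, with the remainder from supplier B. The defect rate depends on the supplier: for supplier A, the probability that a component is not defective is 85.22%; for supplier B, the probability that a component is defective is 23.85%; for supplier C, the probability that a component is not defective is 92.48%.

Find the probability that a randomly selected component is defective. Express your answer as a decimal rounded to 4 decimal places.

P(B) = 1 − (0.309 + 0.651) = 0.04.
P(D|A) = 1 − 0.8522 = 0.1478.
P(D|C) = 1 − 0.9248 = 0.0752.
Using total probability over the partition,
P(D) = P(D|A)·P(A) + P(D|B)·P(B) + P(D|C)·P(C)
      = 0.1478·0.309 + 0.2385·0.04 + 0.0752·0.651
      = 0.0456702 + 0.00954 + 0.0489552 = 0.1041654

P(D) ≈ 0.1042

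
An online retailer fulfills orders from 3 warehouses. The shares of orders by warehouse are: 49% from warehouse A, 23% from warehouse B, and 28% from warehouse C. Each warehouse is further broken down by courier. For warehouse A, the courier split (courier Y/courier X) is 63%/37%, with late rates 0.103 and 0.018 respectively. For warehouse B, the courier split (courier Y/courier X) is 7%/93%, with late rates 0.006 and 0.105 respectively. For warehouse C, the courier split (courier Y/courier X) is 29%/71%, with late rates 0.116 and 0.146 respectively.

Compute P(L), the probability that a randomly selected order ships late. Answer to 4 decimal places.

P(L|A) = 0.63·0.103 + 0.37·0.018 = 0.06489 + 0.00666 = 0.07155
P(L|B) = 0.07·0.006 + 0.93·0.105 = 0.00042 + 0.09765 = 0.09807
P(L|C) = 0.29·0.116 + 0.71·0.146 = 0.03364 + 0.10366 = 0.1373
By total probability over the outer partition,
P(L) = 0.49·0.07155 + 0.23·0.09807 + 0.28·0.1373
      = 0.0350595 + 0.0225561 + 0.038444 = 0.0960596

P(L) ≈ 0.0961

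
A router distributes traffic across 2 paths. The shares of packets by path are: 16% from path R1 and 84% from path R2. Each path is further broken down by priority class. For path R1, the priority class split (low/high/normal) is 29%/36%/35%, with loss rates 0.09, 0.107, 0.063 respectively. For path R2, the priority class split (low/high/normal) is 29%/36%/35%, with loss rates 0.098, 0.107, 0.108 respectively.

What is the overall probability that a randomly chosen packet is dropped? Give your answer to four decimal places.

P(L|R1) = 0.29·0.09 + 0.36·0.107 + 0.35·0.063 = 0.0261 + 0.03852 + 0.02205 = 0.08667
P(L|R2) = 0.29·0.098 + 0.36·0.107 + 0.35·0.108 = 0.02842 + 0.03852 + 0.0378 = 0.10474
Then overall,
P(L) = 0.16·0.08667 + 0.84·0.10474
      = 0.0138672 + 0.0879816 = 0.1018488

P(L) ≈ 0.1018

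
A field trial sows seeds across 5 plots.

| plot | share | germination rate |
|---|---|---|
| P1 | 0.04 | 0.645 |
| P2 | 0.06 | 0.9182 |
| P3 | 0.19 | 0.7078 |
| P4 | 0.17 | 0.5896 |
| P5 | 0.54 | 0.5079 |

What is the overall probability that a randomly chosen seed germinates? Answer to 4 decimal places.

P(G) = P(G|P1)·P(P1) + P(G|P2)·P(P2) + P(G|P3)·P(P3) + P(G|P4)·P(P4) + P(G|P5)·P(P5)
      = 0.645·0.04 + 0.9182·0.06 + 0.7078·0.19 + 0.5896·0.17 + 0.5079·0.54
      = 0.0258 + 0.055092 + 0.134482 + 0.100232 + 0.274266 = 0.589872

0.5899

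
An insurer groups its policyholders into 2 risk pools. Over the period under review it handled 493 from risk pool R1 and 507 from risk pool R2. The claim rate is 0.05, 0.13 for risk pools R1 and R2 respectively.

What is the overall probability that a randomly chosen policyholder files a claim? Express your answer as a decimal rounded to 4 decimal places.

Total: 493 + 507 = 1000.
P(R1) = 493/1000 = 0.493. P(R2) = 507/1000 = 0.507.
By the law of total probability,
P(C) = P(C|R1)·P(R1) + P(C|R2)·P(R2)
      = 0.05·0.493 + 0.13·0.507
      = 0.02465 + 0.06591 = 0.09056

0.0906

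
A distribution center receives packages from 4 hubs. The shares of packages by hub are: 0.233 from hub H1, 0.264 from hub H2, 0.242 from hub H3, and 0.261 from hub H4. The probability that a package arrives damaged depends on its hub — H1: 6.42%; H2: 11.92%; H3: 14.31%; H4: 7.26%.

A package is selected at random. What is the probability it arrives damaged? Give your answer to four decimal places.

0.1000

P(D) = P(D|H1)·P(H1) + P(D|H2)·P(H2) + P(D|H3)·P(H3) + P(D|H4)·P(H4)
      = 0.0642·0.233 + 0.1192·0.264 + 0.1431·0.242 + 0.0726·0.261
      = 0.0149586 + 0.0314688 + 0.0346302 + 0.0189486 = 0.1000062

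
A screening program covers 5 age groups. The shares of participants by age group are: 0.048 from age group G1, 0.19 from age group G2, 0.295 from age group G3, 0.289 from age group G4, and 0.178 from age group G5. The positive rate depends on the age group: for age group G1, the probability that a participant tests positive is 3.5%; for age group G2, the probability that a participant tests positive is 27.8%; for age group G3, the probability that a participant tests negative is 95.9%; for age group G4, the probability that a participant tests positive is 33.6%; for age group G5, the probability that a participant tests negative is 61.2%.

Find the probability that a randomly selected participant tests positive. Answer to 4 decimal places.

P(T) ≈ 0.2328

P(T|G3) = 1 − 0.959 = 0.041.
P(T|G5) = 1 − 0.612 = 0.388.
P(T) = P(T|G1)·P(G1) + P(T|G2)·P(G2) + P(T|G3)·P(G3) + P(T|G4)·P(G4) + P(T|G5)·P(G5)
      = 0.035·0.048 + 0.278·0.19 + 0.041·0.295 + 0.336·0.289 + 0.388·0.178
      = 0.00168 + 0.05282 + 0.012095 + 0.097104 + 0.069064 = 0.232763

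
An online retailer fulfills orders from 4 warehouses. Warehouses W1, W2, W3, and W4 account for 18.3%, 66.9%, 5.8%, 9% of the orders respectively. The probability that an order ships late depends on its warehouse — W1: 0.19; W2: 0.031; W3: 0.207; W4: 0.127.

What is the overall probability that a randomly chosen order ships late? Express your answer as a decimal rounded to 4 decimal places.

P(L) ≈ 0.0789

Using total probability over the partition,
P(L) = P(L|W1)·P(W1) + P(L|W2)·P(W2) + P(L|W3)·P(W3) + P(L|W4)·P(W4)
      = 0.19·0.183 + 0.031·0.669 + 0.207·0.058 + 0.127·0.09
      = 0.03477 + 0.020739 + 0.012006 + 0.01143 = 0.078945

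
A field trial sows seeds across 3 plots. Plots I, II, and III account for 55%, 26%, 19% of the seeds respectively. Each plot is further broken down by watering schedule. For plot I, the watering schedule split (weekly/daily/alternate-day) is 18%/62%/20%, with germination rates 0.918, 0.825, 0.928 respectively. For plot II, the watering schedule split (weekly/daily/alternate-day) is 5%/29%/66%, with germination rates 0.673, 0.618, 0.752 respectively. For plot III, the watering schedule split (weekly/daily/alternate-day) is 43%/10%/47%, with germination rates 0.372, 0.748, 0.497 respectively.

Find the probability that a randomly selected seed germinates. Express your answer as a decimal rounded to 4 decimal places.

P(G|I) = 0.18·0.918 + 0.62·0.825 + 0.2·0.928 = 0.16524 + 0.5115 + 0.1856 = 0.86234
P(G|II) = 0.05·0.673 + 0.29·0.618 + 0.66·0.752 = 0.03365 + 0.17922 + 0.49632 = 0.70919
P(G|III) = 0.43·0.372 + 0.1·0.748 + 0.47·0.497 = 0.15996 + 0.0748 + 0.23359 = 0.46835
Then overall,
P(G) = 0.55·0.86234 + 0.26·0.70919 + 0.19·0.46835
      = 0.474287 + 0.1843894 + 0.0889865 = 0.7476629

P(G) ≈ 0.7477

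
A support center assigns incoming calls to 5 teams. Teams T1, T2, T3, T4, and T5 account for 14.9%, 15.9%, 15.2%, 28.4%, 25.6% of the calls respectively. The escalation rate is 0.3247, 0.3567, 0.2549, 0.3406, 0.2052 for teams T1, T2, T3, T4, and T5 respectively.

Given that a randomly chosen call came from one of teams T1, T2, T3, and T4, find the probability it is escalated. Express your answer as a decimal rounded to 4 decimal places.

P(E|S) ≈ 0.3233

Let S = {T1, T2, T3, T4}.
P(S) = 0.149 + 0.159 + 0.152 + 0.284 = 0.744.
P(E ∩ S) = 0.3247·0.149 + 0.3567·0.159 + 0.2549·0.152 + 0.3406·0.284 = 0.0483803 + 0.0567153 + 0.0387448 + 0.0967304 = 0.2405708.
P(E | S) = 0.2405708 / 0.744 = 0.323348…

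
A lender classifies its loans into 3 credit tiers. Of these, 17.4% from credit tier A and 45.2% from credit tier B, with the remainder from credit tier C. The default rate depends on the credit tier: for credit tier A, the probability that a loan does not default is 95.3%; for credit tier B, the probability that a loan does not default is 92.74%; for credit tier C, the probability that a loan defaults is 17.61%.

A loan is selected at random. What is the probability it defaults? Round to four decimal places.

P(C) = 1 − (0.174 + 0.452) = 0.374.
P(D|A) = 1 − 0.953 = 0.047.
P(D|B) = 1 − 0.9274 = 0.0726.
P(D) = P(D|A)·P(A) + P(D|B)·P(B) + P(D|C)·P(C)
      = 0.047·0.174 + 0.0726·0.452 + 0.1761·0.374
      = 0.008178 + 0.0328152 + 0.0658614 = 0.1068546

P(D) ≈ 0.1069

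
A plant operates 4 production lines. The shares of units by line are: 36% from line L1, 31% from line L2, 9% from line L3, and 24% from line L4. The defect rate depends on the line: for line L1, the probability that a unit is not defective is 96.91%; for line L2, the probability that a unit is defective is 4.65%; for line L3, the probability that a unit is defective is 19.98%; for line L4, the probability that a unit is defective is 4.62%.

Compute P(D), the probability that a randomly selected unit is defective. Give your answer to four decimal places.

0.0546

P(D|L1) = 1 − 0.9691 = 0.0309.
P(D) = P(D|L1)·P(L1) + P(D|L2)·P(L2) + P(D|L3)·P(L3) + P(D|L4)·P(L4)
      = 0.0309·0.36 + 0.0465·0.31 + 0.1998·0.09 + 0.0462·0.24
      = 0.011124 + 0.014415 + 0.017982 + 0.011088 = 0.054609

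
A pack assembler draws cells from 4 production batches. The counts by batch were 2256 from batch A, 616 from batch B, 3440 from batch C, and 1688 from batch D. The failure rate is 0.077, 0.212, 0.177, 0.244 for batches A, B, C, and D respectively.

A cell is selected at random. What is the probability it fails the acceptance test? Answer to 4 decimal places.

Total: 2256 + 616 + 3440 + 1688 = 8000.
P(A) = 2256/8000 = 0.282. P(B) = 616/8000 = 0.077. P(C) = 3440/8000 = 0.43. P(D) = 1688/8000 = 0.211.
P(F) = P(F|A)·P(A) + P(F|B)·P(B) + P(F|C)·P(C) + P(F|D)·P(D)
      = 0.077·0.282 + 0.212·0.077 + 0.177·0.43 + 0.244·0.211
      = 0.021714 + 0.016324 + 0.07611 + 0.051484 = 0.165632

P(F) ≈ 0.1656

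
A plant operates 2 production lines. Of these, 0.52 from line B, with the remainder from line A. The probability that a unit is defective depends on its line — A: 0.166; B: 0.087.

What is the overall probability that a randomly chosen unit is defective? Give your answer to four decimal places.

P(A) = 1 − (0.52) = 0.48.
Summing over the partition,
P(D) = P(D|A)·P(A) + P(D|B)·P(B)
      = 0.166·0.48 + 0.087·0.52
      = 0.07968 + 0.04524 = 0.12492

0.1249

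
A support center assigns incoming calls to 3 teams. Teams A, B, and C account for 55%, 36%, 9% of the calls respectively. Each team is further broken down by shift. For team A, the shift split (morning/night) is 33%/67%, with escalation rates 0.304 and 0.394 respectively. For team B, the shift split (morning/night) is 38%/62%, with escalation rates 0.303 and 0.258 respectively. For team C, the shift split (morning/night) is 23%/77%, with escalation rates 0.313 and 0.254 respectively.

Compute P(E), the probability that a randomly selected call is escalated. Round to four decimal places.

0.3235

P(E|A) = 0.33·0.304 + 0.67·0.394 = 0.10032 + 0.26398 = 0.3643
P(E|B) = 0.38·0.303 + 0.62·0.258 = 0.11514 + 0.15996 = 0.2751
P(E|C) = 0.23·0.313 + 0.77·0.254 = 0.07199 + 0.19558 = 0.26757
Then overall,
P(E) = 0.55·0.3643 + 0.36·0.2751 + 0.09·0.26757
      = 0.200365 + 0.099036 + 0.0240813 = 0.3234823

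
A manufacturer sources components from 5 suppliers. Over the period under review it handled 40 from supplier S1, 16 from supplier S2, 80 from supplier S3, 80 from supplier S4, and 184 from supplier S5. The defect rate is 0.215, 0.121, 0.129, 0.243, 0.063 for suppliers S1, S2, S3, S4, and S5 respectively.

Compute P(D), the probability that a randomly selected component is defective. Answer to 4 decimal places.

Total: 40 + 16 + 80 + 80 + 184 = 400.
P(S1) = 40/400 = 0.1. P(S2) = 16/400 = 0.04. P(S3) = 80/400 = 0.2. P(S4) = 80/400 = 0.2. P(S5) = 184/400 = 0.46.
By the law of total probability,
P(D) = P(D|S1)·P(S1) + P(D|S2)·P(S2) + P(D|S3)·P(S3) + P(D|S4)·P(S4) + P(D|S5)·P(S5)
      = 0.215·0.1 + 0.121·0.04 + 0.129·0.2 + 0.243·0.2 + 0.063·0.46
      = 0.0215 + 0.00484 + 0.0258 + 0.0486 + 0.02898 = 0.12972

P(D) ≈ 0.1297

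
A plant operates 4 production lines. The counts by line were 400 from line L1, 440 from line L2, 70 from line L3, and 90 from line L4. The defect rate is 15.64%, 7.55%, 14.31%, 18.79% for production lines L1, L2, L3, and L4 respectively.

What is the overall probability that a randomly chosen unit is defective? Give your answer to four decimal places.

0.1227

Total: 400 + 440 + 70 + 90 = 1000.
P(L1) = 400/1000 = 0.4. P(L2) = 440/1000 = 0.44. P(L3) = 70/1000 = 0.07. P(L4) = 90/1000 = 0.09.
Summing over the partition,
P(D) = P(D|L1)·P(L1) + P(D|L2)·P(L2) + P(D|L3)·P(L3) + P(D|L4)·P(L4)
      = 0.1564·0.4 + 0.0755·0.44 + 0.1431·0.07 + 0.1879·0.09
      = 0.06256 + 0.03322 + 0.010017 + 0.016911 = 0.122708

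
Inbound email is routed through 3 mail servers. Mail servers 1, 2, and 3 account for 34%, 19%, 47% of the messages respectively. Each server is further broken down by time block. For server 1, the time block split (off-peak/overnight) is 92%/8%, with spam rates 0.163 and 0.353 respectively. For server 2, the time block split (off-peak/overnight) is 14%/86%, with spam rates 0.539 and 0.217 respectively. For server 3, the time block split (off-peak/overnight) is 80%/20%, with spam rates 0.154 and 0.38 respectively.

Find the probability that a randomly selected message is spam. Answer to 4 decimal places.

P(S|1) = 0.92·0.163 + 0.08·0.353 = 0.14996 + 0.02824 = 0.1782
P(S|2) = 0.14·0.539 + 0.86·0.217 = 0.07546 + 0.18662 = 0.26208
P(S|3) = 0.8·0.154 + 0.2·0.38 = 0.1232 + 0.076 = 0.1992
By total probability over the outer partition,
P(S) = 0.34·0.1782 + 0.19·0.26208 + 0.47·0.1992
      = 0.060588 + 0.0497952 + 0.093624 = 0.2040072

P(S) ≈ 0.2040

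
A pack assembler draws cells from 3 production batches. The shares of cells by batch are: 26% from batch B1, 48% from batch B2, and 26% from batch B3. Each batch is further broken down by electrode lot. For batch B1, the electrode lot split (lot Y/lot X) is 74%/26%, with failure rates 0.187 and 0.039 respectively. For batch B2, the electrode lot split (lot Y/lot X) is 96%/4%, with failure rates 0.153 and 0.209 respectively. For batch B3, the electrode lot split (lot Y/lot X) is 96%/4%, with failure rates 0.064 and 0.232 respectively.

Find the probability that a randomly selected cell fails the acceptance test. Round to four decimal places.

P(F|B1) = 0.74·0.187 + 0.26·0.039 = 0.13838 + 0.01014 = 0.14852
P(F|B2) = 0.96·0.153 + 0.04·0.209 = 0.14688 + 0.00836 = 0.15524
P(F|B3) = 0.96·0.064 + 0.04·0.232 = 0.06144 + 0.00928 = 0.07072
Then overall,
P(F) = 0.26·0.14852 + 0.48·0.15524 + 0.26·0.07072
      = 0.0386152 + 0.0745152 + 0.0183872 = 0.1315176

P(F) ≈ 0.1315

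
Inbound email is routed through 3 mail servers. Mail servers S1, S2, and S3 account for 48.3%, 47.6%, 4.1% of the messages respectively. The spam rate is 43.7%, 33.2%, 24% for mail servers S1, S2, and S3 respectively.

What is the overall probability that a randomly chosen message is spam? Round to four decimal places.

P(S) = P(S|S1)·P(S1) + P(S|S2)·P(S2) + P(S|S3)·P(S3)
      = 0.437·0.483 + 0.332·0.476 + 0.24·0.041
      = 0.211071 + 0.158032 + 0.00984 = 0.378943

P(S) ≈ 0.3789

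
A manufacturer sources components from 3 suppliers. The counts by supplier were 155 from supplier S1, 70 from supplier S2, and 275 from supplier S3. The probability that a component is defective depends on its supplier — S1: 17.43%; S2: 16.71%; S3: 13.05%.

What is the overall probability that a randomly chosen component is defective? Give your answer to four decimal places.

Total: 155 + 70 + 275 = 500.
P(S1) = 155/500 = 0.31. P(S2) = 70/500 = 0.14. P(S3) = 275/500 = 0.55.
Using total probability over the partition,
P(D) = P(D|S1)·P(S1) + P(D|S2)·P(S2) + P(D|S3)·P(S3)
      = 0.1743·0.31 + 0.1671·0.14 + 0.1305·0.55
      = 0.054033 + 0.023394 + 0.071775 = 0.149202

0.1492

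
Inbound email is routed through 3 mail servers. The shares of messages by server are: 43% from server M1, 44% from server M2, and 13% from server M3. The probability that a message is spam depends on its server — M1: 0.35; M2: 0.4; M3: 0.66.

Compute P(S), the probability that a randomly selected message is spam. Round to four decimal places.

P(S) ≈ 0.4123

P(S) = P(S|M1)·P(M1) + P(S|M2)·P(M2) + P(S|M3)·P(M3)
      = 0.35·0.43 + 0.4·0.44 + 0.66·0.13
      = 0.1505 + 0.176 + 0.0858 = 0.4123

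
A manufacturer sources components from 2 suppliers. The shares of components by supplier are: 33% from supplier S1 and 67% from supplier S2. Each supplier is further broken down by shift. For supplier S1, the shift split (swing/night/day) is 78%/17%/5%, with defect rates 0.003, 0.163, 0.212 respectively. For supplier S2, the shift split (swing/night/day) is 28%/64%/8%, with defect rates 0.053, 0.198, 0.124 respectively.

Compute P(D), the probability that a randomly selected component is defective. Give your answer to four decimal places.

P(D|S1) = 0.78·0.003 + 0.17·0.163 + 0.05·0.212 = 0.00234 + 0.02771 + 0.0106 = 0.04065
P(D|S2) = 0.28·0.053 + 0.64·0.198 + 0.08·0.124 = 0.01484 + 0.12672 + 0.00992 = 0.15148
Then overall,
P(D) = 0.33·0.04065 + 0.67·0.15148
      = 0.0134145 + 0.1014916 = 0.1149061

P(D) ≈ 0.1149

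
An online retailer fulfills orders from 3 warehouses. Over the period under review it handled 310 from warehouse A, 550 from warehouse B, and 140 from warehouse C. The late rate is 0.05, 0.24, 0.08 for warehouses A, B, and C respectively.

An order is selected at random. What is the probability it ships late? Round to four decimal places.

Total: 310 + 550 + 140 = 1000.
P(A) = 310/1000 = 0.31. P(B) = 550/1000 = 0.55. P(C) = 140/1000 = 0.14.
By the law of total probability,
P(L) = P(L|A)·P(A) + P(L|B)·P(B) + P(L|C)·P(C)
      = 0.05·0.31 + 0.24·0.55 + 0.08·0.14
      = 0.0155 + 0.132 + 0.0112 = 0.1587

0.1587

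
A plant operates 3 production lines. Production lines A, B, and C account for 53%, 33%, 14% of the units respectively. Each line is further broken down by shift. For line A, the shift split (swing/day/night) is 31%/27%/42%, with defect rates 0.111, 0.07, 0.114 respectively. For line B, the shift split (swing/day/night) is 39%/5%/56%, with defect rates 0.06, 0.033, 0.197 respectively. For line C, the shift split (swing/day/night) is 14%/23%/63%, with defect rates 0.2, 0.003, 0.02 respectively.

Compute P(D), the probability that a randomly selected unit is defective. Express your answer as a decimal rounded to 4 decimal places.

P(D|A) = 0.31·0.111 + 0.27·0.07 + 0.42·0.114 = 0.03441 + 0.0189 + 0.04788 = 0.10119
P(D|B) = 0.39·0.06 + 0.05·0.033 + 0.56·0.197 = 0.0234 + 0.00165 + 0.11032 = 0.13537
P(D|C) = 0.14·0.2 + 0.23·0.003 + 0.63·0.02 = 0.028 + 0.00069 + 0.0126 = 0.04129
Then overall,
P(D) = 0.53·0.10119 + 0.33·0.13537 + 0.14·0.04129
      = 0.0536307 + 0.0446721 + 0.0057806 = 0.1040834

0.1041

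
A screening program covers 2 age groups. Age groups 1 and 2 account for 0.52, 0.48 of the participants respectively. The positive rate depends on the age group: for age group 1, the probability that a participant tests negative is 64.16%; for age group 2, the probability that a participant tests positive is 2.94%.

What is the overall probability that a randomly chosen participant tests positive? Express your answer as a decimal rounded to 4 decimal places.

P(T) ≈ 0.2005

P(T|1) = 1 − 0.6416 = 0.3584.
Using total probability over the partition,
P(T) = P(T|1)·P(1) + P(T|2)·P(2)
      = 0.3584·0.52 + 0.0294·0.48
      = 0.186368 + 0.014112 = 0.20048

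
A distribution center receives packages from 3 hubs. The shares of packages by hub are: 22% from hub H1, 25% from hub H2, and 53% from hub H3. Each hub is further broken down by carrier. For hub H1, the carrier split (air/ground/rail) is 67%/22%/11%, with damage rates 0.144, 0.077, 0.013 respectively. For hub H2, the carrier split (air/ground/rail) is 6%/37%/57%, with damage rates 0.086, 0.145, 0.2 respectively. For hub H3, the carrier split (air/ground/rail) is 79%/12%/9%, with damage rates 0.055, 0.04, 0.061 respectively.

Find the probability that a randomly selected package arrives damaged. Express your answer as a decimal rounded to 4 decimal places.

P(D) ≈ 0.0970

P(D|H1) = 0.67·0.144 + 0.22·0.077 + 0.11·0.013 = 0.09648 + 0.01694 + 0.00143 = 0.11485
P(D|H2) = 0.06·0.086 + 0.37·0.145 + 0.57·0.2 = 0.00516 + 0.05365 + 0.114 = 0.17281
P(D|H3) = 0.79·0.055 + 0.12·0.04 + 0.09·0.061 = 0.04345 + 0.0048 + 0.00549 = 0.05374
Then overall,
P(D) = 0.22·0.11485 + 0.25·0.17281 + 0.53·0.05374
      = 0.025267 + 0.0432025 + 0.0284822 = 0.0969517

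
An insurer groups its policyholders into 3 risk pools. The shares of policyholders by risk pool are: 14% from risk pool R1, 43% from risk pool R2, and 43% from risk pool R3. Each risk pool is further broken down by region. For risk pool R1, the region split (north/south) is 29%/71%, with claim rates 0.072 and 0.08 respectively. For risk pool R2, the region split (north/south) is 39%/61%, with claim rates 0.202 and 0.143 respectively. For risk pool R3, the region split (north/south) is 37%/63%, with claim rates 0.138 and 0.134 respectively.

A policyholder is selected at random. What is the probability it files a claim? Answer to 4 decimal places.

P(C|R1) = 0.29·0.072 + 0.71·0.08 = 0.02088 + 0.0568 = 0.07768
P(C|R2) = 0.39·0.202 + 0.61·0.143 = 0.07878 + 0.08723 = 0.16601
P(C|R3) = 0.37·0.138 + 0.63·0.134 = 0.05106 + 0.08442 = 0.13548
Then overall,
P(C) = 0.14·0.07768 + 0.43·0.16601 + 0.43·0.13548
      = 0.0108752 + 0.0713843 + 0.0582564 = 0.1405159

P(C) ≈ 0.1405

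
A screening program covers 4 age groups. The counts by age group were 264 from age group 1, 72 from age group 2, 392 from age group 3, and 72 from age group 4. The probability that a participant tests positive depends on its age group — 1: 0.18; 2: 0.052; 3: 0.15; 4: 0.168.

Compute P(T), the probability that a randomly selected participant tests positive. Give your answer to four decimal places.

Total: 264 + 72 + 392 + 72 = 800.
P(1) = 264/800 = 0.33. P(2) = 72/800 = 0.09. P(3) = 392/800 = 0.49. P(4) = 72/800 = 0.09.
P(T) = P(T|1)·P(1) + P(T|2)·P(2) + P(T|3)·P(3) + P(T|4)·P(4)
      = 0.18·0.33 + 0.052·0.09 + 0.15·0.49 + 0.168·0.09
      = 0.0594 + 0.00468 + 0.0735 + 0.01512 = 0.1527

P(T) ≈ 0.1527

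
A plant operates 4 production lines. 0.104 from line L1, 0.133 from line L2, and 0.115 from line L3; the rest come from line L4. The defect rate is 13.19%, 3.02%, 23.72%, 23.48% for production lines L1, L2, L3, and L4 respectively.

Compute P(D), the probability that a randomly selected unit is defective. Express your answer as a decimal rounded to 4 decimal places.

0.1972

P(L4) = 1 − (0.104 + 0.133 + 0.115) = 0.648.
P(D) = P(D|L1)·P(L1) + P(D|L2)·P(L2) + P(D|L3)·P(L3) + P(D|L4)·P(L4)
      = 0.1319·0.104 + 0.0302·0.133 + 0.2372·0.115 + 0.2348·0.648
      = 0.0137176 + 0.0040166 + 0.027278 + 0.1521504 = 0.1971626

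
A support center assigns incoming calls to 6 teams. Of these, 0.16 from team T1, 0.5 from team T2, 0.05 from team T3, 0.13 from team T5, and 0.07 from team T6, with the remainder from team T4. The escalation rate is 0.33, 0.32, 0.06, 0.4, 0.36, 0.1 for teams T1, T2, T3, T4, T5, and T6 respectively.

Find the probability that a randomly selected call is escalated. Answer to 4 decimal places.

P(E) ≈ 0.3056

P(T4) = 1 − (0.16 + 0.5 + 0.05 + 0.13 + 0.07) = 0.09.
P(E) = P(E|T1)·P(T1) + P(E|T2)·P(T2) + P(E|T3)·P(T3) + P(E|T4)·P(T4) + P(E|T5)·P(T5) + P(E|T6)·P(T6)
      = 0.33·0.16 + 0.32·0.5 + 0.06·0.05 + 0.4·0.09 + 0.36·0.13 + 0.1·0.07
      = 0.0528 + 0.16 + 0.003 + 0.036 + 0.0468 + 0.007 = 0.3056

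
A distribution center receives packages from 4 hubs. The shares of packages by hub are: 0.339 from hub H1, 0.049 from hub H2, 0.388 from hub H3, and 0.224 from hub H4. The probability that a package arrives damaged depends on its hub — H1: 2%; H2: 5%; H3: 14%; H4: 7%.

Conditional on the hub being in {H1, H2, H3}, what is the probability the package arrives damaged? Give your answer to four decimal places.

Let S = {H1, H2, H3}.
P(S) = 0.339 + 0.049 + 0.388 = 0.776.
P(D ∩ S) = 0.02·0.339 + 0.05·0.049 + 0.14·0.388 = 0.00678 + 0.00245 + 0.05432 = 0.06355.
P(D | S) = 0.06355 / 0.776 = 0.081894…

0.0819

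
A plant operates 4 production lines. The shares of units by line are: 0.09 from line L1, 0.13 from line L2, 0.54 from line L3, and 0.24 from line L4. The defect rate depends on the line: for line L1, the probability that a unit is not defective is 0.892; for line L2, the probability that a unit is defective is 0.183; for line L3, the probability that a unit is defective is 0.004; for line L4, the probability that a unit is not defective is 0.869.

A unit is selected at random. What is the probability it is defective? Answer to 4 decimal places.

0.0671

P(D|L1) = 1 − 0.892 = 0.108.
P(D|L4) = 1 − 0.869 = 0.131.
Using total probability over the partition,
P(D) = P(D|L1)·P(L1) + P(D|L2)·P(L2) + P(D|L3)·P(L3) + P(D|L4)·P(L4)
      = 0.108·0.09 + 0.183·0.13 + 0.004·0.54 + 0.131·0.24
      = 0.00972 + 0.02379 + 0.00216 + 0.03144 = 0.06711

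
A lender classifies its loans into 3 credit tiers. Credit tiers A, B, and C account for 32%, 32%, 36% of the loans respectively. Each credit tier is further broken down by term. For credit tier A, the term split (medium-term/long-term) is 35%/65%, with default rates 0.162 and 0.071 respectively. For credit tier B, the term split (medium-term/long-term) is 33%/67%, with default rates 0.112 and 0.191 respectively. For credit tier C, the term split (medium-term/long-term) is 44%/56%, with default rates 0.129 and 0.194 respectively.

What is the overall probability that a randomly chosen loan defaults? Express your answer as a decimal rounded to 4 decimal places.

P(D|A) = 0.35·0.162 + 0.65·0.071 = 0.0567 + 0.04615 = 0.10285
P(D|B) = 0.33·0.112 + 0.67·0.191 = 0.03696 + 0.12797 = 0.16493
P(D|C) = 0.44·0.129 + 0.56·0.194 = 0.05676 + 0.10864 = 0.1654
Then overall,
P(D) = 0.32·0.10285 + 0.32·0.16493 + 0.36·0.1654
      = 0.032912 + 0.0527776 + 0.059544 = 0.1452336

0.1452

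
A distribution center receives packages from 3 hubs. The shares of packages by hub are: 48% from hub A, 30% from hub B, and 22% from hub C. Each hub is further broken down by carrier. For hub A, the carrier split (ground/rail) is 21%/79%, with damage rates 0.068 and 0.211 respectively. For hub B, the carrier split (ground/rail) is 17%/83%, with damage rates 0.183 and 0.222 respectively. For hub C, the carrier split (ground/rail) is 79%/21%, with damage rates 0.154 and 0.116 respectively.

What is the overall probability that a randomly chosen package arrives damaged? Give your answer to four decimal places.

P(D) ≈ 0.1836

P(D|A) = 0.21·0.068 + 0.79·0.211 = 0.01428 + 0.16669 = 0.18097
P(D|B) = 0.17·0.183 + 0.83·0.222 = 0.03111 + 0.18426 = 0.21537
P(D|C) = 0.79·0.154 + 0.21·0.116 = 0.12166 + 0.02436 = 0.14602
Then overall,
P(D) = 0.48·0.18097 + 0.3·0.21537 + 0.22·0.14602
      = 0.0868656 + 0.064611 + 0.0321244 = 0.183601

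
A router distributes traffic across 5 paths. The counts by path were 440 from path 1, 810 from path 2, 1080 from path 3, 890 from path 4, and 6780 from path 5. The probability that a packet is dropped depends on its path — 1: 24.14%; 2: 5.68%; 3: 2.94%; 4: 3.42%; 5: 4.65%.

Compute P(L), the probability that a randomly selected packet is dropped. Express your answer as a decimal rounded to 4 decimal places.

Total: 440 + 810 + 1080 + 890 + 6780 = 10000.
P(1) = 440/10000 = 0.044. P(2) = 810/10000 = 0.081. P(3) = 1080/10000 = 0.108. P(4) = 890/10000 = 0.089. P(5) = 6780/10000 = 0.678.
P(L) = P(L|1)·P(1) + P(L|2)·P(2) + P(L|3)·P(3) + P(L|4)·P(4) + P(L|5)·P(5)
      = 0.2414·0.044 + 0.0568·0.081 + 0.0294·0.108 + 0.0342·0.089 + 0.0465·0.678
      = 0.0106216 + 0.0046008 + 0.0031752 + 0.0030438 + 0.031527 = 0.0529684

P(L) ≈ 0.0530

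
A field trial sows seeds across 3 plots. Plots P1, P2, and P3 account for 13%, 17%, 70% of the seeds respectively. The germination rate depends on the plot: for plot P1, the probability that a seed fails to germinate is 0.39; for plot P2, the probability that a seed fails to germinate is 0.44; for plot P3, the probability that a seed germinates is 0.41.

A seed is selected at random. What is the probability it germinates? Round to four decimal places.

P(G|P1) = 1 − 0.39 = 0.61.
P(G|P2) = 1 − 0.44 = 0.56.
P(G) = P(G|P1)·P(P1) + P(G|P2)·P(P2) + P(G|P3)·P(P3)
      = 0.61·0.13 + 0.56·0.17 + 0.41·0.7
      = 0.0793 + 0.0952 + 0.287 = 0.4615

P(G) ≈ 0.4615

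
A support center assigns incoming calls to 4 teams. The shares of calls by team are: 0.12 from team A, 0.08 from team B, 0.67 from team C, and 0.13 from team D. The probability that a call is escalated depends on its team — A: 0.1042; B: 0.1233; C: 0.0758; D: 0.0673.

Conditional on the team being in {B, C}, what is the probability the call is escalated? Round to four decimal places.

0.0809

Let S = {B, C}.
P(S) = 0.08 + 0.67 = 0.75.
P(E ∩ S) = 0.1233·0.08 + 0.0758·0.67 = 0.009864 + 0.050786 = 0.06065.
P(E | S) = 0.06065 / 0.75 = 0.080867…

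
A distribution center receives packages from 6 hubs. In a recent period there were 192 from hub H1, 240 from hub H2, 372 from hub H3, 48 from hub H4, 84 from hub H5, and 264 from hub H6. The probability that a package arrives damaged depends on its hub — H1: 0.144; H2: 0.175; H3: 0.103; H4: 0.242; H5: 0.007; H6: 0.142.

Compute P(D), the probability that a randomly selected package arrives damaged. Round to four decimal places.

Total: 192 + 240 + 372 + 48 + 84 + 264 = 1200.
P(H1) = 192/1200 = 0.16. P(H2) = 240/1200 = 0.2. P(H3) = 372/1200 = 0.31. P(H4) = 48/1200 = 0.04. P(H5) = 84/1200 = 0.07. P(H6) = 264/1200 = 0.22.
By the law of total probability,
P(D) = P(D|H1)·P(H1) + P(D|H2)·P(H2) + P(D|H3)·P(H3) + P(D|H4)·P(H4) + P(D|H5)·P(H5) + P(D|H6)·P(H6)
      = 0.144·0.16 + 0.175·0.2 + 0.103·0.31 + 0.242·0.04 + 0.007·0.07 + 0.142·0.22
      = 0.02304 + 0.035 + 0.03193 + 0.00968 + 0.00049 + 0.03124 = 0.13138

0.1314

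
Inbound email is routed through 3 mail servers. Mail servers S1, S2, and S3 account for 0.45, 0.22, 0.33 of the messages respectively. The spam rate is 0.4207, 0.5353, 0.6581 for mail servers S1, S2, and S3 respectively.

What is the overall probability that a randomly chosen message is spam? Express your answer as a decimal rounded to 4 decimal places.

P(S) = P(S|S1)·P(S1) + P(S|S2)·P(S2) + P(S|S3)·P(S3)
      = 0.4207·0.45 + 0.5353·0.22 + 0.6581·0.33
      = 0.189315 + 0.117766 + 0.217173 = 0.524254

P(S) ≈ 0.5243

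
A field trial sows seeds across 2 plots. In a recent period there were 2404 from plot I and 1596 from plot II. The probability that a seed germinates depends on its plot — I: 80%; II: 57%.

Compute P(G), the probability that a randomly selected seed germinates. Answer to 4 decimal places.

P(G) ≈ 0.7082

Total: 2404 + 1596 = 4000.
P(I) = 2404/4000 = 0.601. P(II) = 1596/4000 = 0.399.
P(G) = P(G|I)·P(I) + P(G|II)·P(II)
      = 0.8·0.601 + 0.57·0.399
      = 0.4808 + 0.22743 = 0.70823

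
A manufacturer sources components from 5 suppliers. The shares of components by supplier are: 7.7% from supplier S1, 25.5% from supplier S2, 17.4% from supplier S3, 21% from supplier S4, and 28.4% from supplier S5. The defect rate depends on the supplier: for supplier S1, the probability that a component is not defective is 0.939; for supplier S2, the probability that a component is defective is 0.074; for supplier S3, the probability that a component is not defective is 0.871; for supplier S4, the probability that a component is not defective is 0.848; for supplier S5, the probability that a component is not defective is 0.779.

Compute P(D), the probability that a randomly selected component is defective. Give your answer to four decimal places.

P(D) ≈ 0.1407

P(D|S1) = 1 − 0.939 = 0.061.
P(D|S3) = 1 − 0.871 = 0.129.
P(D|S4) = 1 − 0.848 = 0.152.
P(D|S5) = 1 − 0.779 = 0.221.
Using total probability over the partition,
P(D) = P(D|S1)·P(S1) + P(D|S2)·P(S2) + P(D|S3)·P(S3) + P(D|S4)·P(S4) + P(D|S5)·P(S5)
      = 0.061·0.077 + 0.074·0.255 + 0.129·0.174 + 0.152·0.21 + 0.221·0.284
      = 0.004697 + 0.01887 + 0.022446 + 0.03192 + 0.062764 = 0.140697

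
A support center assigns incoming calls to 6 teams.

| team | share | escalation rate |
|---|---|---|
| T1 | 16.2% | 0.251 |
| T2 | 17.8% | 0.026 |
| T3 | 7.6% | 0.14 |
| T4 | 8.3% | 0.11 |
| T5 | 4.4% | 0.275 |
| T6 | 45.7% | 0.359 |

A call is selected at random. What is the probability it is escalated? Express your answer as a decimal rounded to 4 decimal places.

P(E) ≈ 0.2412

By the law of total probability,
P(E) = P(E|T1)·P(T1) + P(E|T2)·P(T2) + P(E|T3)·P(T3) + P(E|T4)·P(T4) + P(E|T5)·P(T5) + P(E|T6)·P(T6)
      = 0.251·0.162 + 0.026·0.178 + 0.14·0.076 + 0.11·0.083 + 0.275·0.044 + 0.359·0.457
      = 0.040662 + 0.004628 + 0.01064 + 0.00913 + 0.0121 + 0.164063 = 0.241223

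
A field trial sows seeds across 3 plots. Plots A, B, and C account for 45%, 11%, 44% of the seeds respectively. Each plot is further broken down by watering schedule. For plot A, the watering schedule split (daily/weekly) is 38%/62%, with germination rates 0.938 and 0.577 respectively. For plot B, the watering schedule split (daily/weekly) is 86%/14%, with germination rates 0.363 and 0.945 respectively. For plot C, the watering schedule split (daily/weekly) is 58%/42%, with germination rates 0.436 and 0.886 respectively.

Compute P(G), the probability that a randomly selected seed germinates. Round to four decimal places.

P(G|A) = 0.38·0.938 + 0.62·0.577 = 0.35644 + 0.35774 = 0.71418
P(G|B) = 0.86·0.363 + 0.14·0.945 = 0.31218 + 0.1323 = 0.44448
P(G|C) = 0.58·0.436 + 0.42·0.886 = 0.25288 + 0.37212 = 0.625
Then overall,
P(G) = 0.45·0.71418 + 0.11·0.44448 + 0.44·0.625
      = 0.321381 + 0.0488928 + 0.275 = 0.6452738

0.6453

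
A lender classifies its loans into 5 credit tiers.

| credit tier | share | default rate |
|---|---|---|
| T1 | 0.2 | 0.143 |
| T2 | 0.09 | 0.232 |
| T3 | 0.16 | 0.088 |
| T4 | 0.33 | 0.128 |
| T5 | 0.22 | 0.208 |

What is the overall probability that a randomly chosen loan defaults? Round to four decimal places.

P(D) = P(D|T1)·P(T1) + P(D|T2)·P(T2) + P(D|T3)·P(T3) + P(D|T4)·P(T4) + P(D|T5)·P(T5)
      = 0.143·0.2 + 0.232·0.09 + 0.088·0.16 + 0.128·0.33 + 0.208·0.22
      = 0.0286 + 0.02088 + 0.01408 + 0.04224 + 0.04576 = 0.15156

P(D) ≈ 0.1516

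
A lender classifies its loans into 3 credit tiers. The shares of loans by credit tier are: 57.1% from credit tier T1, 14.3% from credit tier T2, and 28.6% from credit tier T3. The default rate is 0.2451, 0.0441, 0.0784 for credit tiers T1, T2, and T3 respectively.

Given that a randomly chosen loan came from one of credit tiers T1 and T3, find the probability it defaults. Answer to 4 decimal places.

Let S = {T1, T3}.
P(S) = 0.571 + 0.286 = 0.857.
P(D ∩ S) = 0.2451·0.571 + 0.0784·0.286 = 0.1399521 + 0.0224224 = 0.1623745.
P(D | S) = 0.1623745 / 0.857 = 0.189468…

0.1895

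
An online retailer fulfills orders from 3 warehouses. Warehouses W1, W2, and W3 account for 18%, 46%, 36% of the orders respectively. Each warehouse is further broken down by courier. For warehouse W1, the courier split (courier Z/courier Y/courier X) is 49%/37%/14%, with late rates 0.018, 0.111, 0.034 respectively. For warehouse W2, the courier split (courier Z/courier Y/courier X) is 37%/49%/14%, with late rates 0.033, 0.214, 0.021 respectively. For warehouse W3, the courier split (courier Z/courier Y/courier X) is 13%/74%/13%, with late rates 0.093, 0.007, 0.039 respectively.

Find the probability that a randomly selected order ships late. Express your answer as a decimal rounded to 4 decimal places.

P(L) ≈ 0.0731

P(L|W1) = 0.49·0.018 + 0.37·0.111 + 0.14·0.034 = 0.00882 + 0.04107 + 0.00476 = 0.05465
P(L|W2) = 0.37·0.033 + 0.49·0.214 + 0.14·0.021 = 0.01221 + 0.10486 + 0.00294 = 0.12001
P(L|W3) = 0.13·0.093 + 0.74·0.007 + 0.13·0.039 = 0.01209 + 0.00518 + 0.00507 = 0.02234
Then overall,
P(L) = 0.18·0.05465 + 0.46·0.12001 + 0.36·0.02234
      = 0.009837 + 0.0552046 + 0.0080424 = 0.073084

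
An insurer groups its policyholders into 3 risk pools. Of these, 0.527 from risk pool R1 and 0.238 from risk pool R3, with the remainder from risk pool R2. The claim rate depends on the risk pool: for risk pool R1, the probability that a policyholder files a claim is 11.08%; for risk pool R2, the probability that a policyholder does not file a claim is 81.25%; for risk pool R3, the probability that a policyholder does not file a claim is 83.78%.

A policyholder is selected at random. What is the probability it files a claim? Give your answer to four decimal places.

0.1411

P(R2) = 1 − (0.527 + 0.238) = 0.235.
P(C|R2) = 1 − 0.8125 = 0.1875.
P(C|R3) = 1 − 0.8378 = 0.1622.
Using total probability over the partition,
P(C) = P(C|R1)·P(R1) + P(C|R2)·P(R2) + P(C|R3)·P(R3)
      = 0.1108·0.527 + 0.1875·0.235 + 0.1622·0.238
      = 0.0583916 + 0.0440625 + 0.0386036 = 0.1410577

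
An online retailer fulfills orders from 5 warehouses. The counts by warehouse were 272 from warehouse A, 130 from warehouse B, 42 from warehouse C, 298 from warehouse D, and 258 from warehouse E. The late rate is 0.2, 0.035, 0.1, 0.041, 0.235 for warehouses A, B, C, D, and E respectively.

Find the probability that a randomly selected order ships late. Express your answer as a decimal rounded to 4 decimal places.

P(L) ≈ 0.1360

Total: 272 + 130 + 42 + 298 + 258 = 1000.
P(A) = 272/1000 = 0.272. P(B) = 130/1000 = 0.13. P(C) = 42/1000 = 0.042. P(D) = 298/1000 = 0.298. P(E) = 258/1000 = 0.258.
P(L) = P(L|A)·P(A) + P(L|B)·P(B) + P(L|C)·P(C) + P(L|D)·P(D) + P(L|E)·P(E)
      = 0.2·0.272 + 0.035·0.13 + 0.1·0.042 + 0.041·0.298 + 0.235·0.258
      = 0.0544 + 0.00455 + 0.0042 + 0.012218 + 0.06063 = 0.135998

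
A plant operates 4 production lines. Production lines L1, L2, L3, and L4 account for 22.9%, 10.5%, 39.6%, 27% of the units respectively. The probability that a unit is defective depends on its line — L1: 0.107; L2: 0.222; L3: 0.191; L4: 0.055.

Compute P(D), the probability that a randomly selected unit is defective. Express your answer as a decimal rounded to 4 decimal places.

P(D) ≈ 0.1383

P(D) = P(D|L1)·P(L1) + P(D|L2)·P(L2) + P(D|L3)·P(L3) + P(D|L4)·P(L4)
      = 0.107·0.229 + 0.222·0.105 + 0.191·0.396 + 0.055·0.27
      = 0.024503 + 0.02331 + 0.075636 + 0.01485 = 0.138299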